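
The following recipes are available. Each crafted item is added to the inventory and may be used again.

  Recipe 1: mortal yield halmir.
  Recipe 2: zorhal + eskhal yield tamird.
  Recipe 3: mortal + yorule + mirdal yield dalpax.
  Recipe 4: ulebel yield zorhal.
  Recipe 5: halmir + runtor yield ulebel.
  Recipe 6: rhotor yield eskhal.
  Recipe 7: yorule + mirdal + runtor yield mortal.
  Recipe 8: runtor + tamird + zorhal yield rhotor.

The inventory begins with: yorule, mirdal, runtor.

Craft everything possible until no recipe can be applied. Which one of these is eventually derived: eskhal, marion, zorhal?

zorhal

Using Recipe 7, yorule, mirdal, and runtor make mortal.
Using Recipe 1, mortal makes halmir.
Using Recipe 5, halmir and runtor make ulebel.
ulebel → zorhal (Recipe 4).
No rule produces marion, and it is not given. eskhal would need rhotor (Recipe 6), but rhotor is never obtained.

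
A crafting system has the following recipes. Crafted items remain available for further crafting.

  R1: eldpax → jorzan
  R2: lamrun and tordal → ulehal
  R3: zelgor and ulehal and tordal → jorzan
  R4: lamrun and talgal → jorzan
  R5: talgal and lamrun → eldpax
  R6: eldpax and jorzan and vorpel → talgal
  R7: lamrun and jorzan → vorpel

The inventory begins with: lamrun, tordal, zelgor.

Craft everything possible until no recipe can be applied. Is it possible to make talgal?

No

talgal would need eldpax, jorzan, and vorpel (R6), but eldpax is never obtained.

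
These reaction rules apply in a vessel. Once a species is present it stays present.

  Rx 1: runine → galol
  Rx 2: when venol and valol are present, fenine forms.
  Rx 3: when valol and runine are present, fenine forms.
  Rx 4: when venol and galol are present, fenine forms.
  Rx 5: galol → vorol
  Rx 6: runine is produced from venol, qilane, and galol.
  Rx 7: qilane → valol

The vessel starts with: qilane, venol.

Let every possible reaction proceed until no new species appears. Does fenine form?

Yes

qilane present → valol forms (Rx 7).
venol and valol present → fenine forms (Rx 2).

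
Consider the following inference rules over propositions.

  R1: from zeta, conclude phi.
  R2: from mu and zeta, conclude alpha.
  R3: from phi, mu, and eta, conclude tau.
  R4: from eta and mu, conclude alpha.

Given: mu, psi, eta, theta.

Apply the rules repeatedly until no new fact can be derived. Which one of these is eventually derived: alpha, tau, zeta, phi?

alpha

From eta and mu, R4 gives alpha.
tau would need phi, mu, and eta (R3), but phi is never established. phi would need zeta (R1), but zeta is never established. No rule produces zeta, and it is not given.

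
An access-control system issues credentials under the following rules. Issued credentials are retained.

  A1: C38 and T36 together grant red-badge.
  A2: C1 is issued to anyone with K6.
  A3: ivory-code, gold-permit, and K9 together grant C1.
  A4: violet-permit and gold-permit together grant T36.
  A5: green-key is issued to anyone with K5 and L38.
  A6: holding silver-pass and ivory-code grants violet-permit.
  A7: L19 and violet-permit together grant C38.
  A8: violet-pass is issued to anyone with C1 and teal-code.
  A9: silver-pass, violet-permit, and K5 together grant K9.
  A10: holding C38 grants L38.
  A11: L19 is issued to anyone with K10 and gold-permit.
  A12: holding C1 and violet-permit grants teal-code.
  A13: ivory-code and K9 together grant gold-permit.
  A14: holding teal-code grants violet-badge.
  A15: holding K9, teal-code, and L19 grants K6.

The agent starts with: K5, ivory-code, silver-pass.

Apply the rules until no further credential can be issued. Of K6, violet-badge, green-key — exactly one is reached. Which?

violet-badge

Holding silver-pass and ivory-code grants violet-permit (A6).
Holding silver-pass, violet-permit, and K5 grants K9 (A9).
Holding ivory-code and K9 grants gold-permit (A13).
Holding ivory-code, gold-permit, and K9 grants C1 (A3).
Holding C1 and violet-permit grants teal-code (A12).
Holding teal-code grants violet-badge (A14).
green-key would need K5 and L38 (A5), but L38 is never granted. K6 would need K9, teal-code, and L19 (A15), but L19 is never granted.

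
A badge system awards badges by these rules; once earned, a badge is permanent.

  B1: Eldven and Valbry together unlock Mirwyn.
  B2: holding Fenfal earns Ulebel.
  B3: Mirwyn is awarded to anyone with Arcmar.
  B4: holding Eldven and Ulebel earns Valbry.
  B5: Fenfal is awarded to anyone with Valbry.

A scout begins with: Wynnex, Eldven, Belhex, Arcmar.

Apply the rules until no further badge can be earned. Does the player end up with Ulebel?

Ulebel would need Fenfal (B2), but Fenfal is never earned.

No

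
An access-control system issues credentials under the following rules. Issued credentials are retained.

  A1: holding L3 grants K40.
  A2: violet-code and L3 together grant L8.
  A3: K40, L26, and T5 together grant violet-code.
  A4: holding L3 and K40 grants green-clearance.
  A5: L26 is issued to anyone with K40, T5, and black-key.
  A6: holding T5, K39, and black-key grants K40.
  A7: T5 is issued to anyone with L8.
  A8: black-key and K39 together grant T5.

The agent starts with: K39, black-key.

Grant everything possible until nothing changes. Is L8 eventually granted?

No

L8 would need violet-code and L3 (A2), but L3 is never granted.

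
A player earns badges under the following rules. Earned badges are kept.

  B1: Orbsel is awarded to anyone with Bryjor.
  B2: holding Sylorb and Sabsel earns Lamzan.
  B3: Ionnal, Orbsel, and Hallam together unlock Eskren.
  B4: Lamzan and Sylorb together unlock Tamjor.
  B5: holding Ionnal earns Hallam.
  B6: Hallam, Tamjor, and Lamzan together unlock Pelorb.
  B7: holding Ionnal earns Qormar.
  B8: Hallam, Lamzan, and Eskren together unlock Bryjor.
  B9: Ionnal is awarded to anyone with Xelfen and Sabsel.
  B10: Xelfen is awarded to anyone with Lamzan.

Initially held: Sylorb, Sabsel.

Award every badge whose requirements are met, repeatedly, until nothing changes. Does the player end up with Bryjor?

No

Bryjor would need Hallam, Lamzan, and Eskren (B8), but Eskren is never earned.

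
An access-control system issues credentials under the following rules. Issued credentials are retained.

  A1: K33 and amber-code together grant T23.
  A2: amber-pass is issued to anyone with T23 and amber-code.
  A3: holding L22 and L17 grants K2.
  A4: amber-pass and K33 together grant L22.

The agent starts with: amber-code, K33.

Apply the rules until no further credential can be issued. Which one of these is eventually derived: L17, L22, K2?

Holding K33 and amber-code grants T23 (A1).
Holding T23 and amber-code grants amber-pass (A2).
Holding amber-pass and K33 grants L22 (A4).
K2 would need L22 and L17 (A3), but L17 is never granted. No rule produces L17, and it is not given.

L22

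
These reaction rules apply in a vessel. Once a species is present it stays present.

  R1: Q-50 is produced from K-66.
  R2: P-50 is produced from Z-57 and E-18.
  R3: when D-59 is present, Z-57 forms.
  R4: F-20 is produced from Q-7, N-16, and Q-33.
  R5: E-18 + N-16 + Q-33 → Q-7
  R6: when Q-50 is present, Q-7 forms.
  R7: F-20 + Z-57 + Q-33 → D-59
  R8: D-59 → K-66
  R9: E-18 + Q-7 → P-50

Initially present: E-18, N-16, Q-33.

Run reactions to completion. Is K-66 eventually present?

K-66 would need D-59 (R8), but D-59 never forms.

No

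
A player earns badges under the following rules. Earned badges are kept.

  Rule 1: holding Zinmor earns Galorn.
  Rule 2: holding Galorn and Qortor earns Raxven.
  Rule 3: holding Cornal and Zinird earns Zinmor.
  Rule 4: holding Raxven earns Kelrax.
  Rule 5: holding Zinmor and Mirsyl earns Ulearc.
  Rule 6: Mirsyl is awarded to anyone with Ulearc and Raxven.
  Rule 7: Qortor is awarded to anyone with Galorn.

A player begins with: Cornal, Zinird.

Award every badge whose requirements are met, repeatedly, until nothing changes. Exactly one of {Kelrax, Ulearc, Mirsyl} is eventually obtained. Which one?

Kelrax

With Cornal and Zinird, Zinmor is earned (Rule 3).
With Zinmor, Galorn is earned (Rule 1).
With Galorn, Qortor is earned (Rule 7).
With Galorn and Qortor, Raxven is earned (Rule 2).
With Raxven, Kelrax is earned (Rule 4).
Mirsyl would need Ulearc and Raxven (Rule 6), but Ulearc is never earned. Ulearc would need Zinmor and Mirsyl (Rule 5), but Mirsyl is never earned.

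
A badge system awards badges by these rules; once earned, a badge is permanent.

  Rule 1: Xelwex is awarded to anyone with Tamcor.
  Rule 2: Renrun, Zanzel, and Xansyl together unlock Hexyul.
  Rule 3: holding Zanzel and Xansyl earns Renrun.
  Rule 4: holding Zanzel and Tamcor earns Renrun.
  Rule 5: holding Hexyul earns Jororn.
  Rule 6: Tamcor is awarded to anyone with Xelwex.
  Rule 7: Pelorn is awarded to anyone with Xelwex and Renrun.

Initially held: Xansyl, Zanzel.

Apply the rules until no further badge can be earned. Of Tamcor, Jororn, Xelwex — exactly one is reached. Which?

With Zanzel and Xansyl, Renrun is earned (Rule 3).
With Renrun, Zanzel, and Xansyl, Hexyul is earned (Rule 2).
With Hexyul, Jororn is earned (Rule 5).
Xelwex would need Tamcor (Rule 1), but Tamcor is never earned. Tamcor would need Xelwex (Rule 6), but Xelwex is never earned.

Jororn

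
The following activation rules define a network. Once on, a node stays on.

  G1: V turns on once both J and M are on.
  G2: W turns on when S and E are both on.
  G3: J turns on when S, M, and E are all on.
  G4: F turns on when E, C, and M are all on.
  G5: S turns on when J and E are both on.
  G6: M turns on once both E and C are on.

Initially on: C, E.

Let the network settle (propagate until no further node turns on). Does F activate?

Yes

E and C are on, so M turns on (G6).
E, C, and M are on, so F turns on (G4).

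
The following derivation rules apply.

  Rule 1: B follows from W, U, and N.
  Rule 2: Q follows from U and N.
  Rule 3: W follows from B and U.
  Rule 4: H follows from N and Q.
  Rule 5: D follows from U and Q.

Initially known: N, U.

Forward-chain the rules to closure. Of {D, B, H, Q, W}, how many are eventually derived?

3

U and N hold, so Q follows (Rule 2).
N and Q hold, so H follows (Rule 4).
From U and Q, Rule 5 gives D.
D: reached.
B would need W, U, and N (Rule 1), but W is never established.
H: reached.
Q: reached.
W would need B and U (Rule 3), but B is never established.
Reached: D, H, and Q — 3 of the 5.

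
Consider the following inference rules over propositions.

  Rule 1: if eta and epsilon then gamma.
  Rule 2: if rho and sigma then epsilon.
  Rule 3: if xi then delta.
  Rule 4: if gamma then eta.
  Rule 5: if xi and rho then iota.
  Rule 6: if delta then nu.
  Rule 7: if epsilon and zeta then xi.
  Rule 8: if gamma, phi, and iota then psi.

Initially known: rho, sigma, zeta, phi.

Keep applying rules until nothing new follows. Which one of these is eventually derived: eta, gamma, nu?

From rho and sigma, Rule 2 gives epsilon.
From epsilon and zeta, Rule 7 gives xi.
xi holds, so delta follows (Rule 3).
From delta, Rule 6 gives nu.
eta would need gamma (Rule 4), but gamma is never established. gamma would need eta and epsilon (Rule 1), but eta is never established.

nu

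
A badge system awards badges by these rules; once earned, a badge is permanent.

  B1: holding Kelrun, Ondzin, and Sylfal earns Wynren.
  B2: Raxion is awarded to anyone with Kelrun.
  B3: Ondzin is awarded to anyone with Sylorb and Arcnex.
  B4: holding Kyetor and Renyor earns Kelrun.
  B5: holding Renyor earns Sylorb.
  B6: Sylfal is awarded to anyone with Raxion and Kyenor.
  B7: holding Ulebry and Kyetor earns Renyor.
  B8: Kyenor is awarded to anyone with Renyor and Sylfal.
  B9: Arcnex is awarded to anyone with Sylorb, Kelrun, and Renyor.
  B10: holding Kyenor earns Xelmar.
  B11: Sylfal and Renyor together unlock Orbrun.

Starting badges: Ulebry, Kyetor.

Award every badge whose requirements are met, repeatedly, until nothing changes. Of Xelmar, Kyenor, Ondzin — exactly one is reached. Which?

Ondzin

With Ulebry and Kyetor, Renyor is earned (B7).
With Kyetor and Renyor, Kelrun is earned (B4).
With Renyor, Sylorb is earned (B5).
With Sylorb, Kelrun, and Renyor, Arcnex is earned (B9).
With Sylorb and Arcnex, Ondzin is earned (B3).
Xelmar would need Kyenor (B10), but Kyenor is never earned. Kyenor would need Renyor and Sylfal (B8), but Sylfal is never earned.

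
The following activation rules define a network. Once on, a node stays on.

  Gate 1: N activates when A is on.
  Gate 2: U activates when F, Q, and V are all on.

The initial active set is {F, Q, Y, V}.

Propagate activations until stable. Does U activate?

Yes

Gate 2: F, Q, and V on → U on.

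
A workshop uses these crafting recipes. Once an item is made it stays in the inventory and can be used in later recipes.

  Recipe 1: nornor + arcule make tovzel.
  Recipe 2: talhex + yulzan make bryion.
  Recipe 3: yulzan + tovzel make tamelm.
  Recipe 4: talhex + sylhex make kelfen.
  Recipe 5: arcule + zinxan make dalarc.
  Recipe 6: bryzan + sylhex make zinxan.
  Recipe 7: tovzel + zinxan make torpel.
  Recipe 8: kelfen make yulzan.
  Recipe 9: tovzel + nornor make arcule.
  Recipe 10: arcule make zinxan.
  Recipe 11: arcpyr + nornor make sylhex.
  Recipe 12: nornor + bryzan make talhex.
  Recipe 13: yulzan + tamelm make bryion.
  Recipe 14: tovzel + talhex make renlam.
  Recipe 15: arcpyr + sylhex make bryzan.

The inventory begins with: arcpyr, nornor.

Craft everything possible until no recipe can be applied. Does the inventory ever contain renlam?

No

renlam would need tovzel and talhex (Recipe 14), but tovzel is never obtained.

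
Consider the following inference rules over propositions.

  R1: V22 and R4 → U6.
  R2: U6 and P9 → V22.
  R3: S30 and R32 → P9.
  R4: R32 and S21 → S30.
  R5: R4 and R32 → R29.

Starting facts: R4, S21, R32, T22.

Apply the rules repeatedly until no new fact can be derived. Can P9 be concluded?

Yes

From R32 and S21, R4 gives S30.
S30 and R32 hold, so P9 follows (R3).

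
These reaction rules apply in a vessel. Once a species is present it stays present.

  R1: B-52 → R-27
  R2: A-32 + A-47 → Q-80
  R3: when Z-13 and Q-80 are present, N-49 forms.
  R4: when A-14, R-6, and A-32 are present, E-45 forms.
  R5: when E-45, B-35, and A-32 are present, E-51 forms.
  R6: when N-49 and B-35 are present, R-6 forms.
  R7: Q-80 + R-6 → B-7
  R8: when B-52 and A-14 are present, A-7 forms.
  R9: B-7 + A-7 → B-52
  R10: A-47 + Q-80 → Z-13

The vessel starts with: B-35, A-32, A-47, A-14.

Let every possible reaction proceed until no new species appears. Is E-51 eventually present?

A-32 and A-47 present → Q-80 forms (R2).
A-47 and Q-80 present → Z-13 forms (R10).
Z-13 and Q-80 present → N-49 forms (R3).
N-49 and B-35 present → R-6 forms (R6).
A-14, R-6, and A-32 present → E-45 forms (R4).
E-45, B-35, and A-32 present → E-51 forms (R5).

Yes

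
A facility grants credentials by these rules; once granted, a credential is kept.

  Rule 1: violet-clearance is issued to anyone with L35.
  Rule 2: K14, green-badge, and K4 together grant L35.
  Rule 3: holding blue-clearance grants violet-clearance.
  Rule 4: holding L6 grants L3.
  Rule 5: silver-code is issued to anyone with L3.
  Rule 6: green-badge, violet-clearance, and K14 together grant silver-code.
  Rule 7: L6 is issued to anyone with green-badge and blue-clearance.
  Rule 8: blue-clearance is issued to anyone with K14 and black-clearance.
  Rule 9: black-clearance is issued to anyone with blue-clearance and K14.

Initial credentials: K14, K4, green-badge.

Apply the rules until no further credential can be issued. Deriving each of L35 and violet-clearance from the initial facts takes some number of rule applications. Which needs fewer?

L35

L35: Holding K14, green-badge, and K4 grants L35 (Rule 2). [1 rule application]
violet-clearance: Holding K14, green-badge, and K4 grants L35 (Rule 2). Holding L35 grants violet-clearance (Rule 1). [2 rule applications]
L35 needs fewer.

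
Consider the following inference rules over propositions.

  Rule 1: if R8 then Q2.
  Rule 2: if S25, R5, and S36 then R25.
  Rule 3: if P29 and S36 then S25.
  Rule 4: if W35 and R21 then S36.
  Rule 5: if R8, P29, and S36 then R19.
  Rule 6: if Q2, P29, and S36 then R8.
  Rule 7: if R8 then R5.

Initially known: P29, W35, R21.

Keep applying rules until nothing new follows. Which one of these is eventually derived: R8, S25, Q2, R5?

From W35 and R21, Rule 4 gives S36.
P29 and S36 hold, so S25 follows (Rule 3).
Q2 would need R8 (Rule 1), but R8 is never established. R8 would need Q2, P29, and S36 (Rule 6), but Q2 is never established. R5 would need R8 (Rule 7), but R8 is never established.

S25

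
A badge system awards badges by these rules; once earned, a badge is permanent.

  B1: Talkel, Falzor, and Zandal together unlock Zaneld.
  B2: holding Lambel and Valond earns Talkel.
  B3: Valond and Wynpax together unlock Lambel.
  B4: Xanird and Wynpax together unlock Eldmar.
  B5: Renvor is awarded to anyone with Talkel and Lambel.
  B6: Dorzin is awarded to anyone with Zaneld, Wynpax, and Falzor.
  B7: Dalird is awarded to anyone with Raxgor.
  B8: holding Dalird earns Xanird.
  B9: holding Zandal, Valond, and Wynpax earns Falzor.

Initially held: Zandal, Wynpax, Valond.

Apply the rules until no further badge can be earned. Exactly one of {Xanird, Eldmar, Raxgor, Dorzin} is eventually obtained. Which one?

With Valond and Wynpax, Lambel is earned (B3).
With Zandal, Valond, and Wynpax, Falzor is earned (B9).
With Lambel and Valond, Talkel is earned (B2).
With Talkel, Falzor, and Zandal, Zaneld is earned (B1).
With Zaneld, Wynpax, and Falzor, Dorzin is earned (B6).
Eldmar would need Xanird and Wynpax (B4), but Xanird is never earned. Xanird would need Dalird (B8), but Dalird is never earned. No rule produces Raxgor, and it is not given.

Dorzin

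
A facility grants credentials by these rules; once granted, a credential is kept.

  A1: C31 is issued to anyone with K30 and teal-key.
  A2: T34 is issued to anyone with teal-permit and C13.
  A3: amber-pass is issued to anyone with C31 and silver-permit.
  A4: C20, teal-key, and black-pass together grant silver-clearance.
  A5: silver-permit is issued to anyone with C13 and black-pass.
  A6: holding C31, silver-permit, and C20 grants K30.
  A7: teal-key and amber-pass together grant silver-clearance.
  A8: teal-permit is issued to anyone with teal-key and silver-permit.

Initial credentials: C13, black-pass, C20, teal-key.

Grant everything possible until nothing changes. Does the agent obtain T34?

Holding C13 and black-pass grants silver-permit (A5).
Holding teal-key and silver-permit grants teal-permit (A8).
Holding teal-permit and C13 grants T34 (A2).

Yes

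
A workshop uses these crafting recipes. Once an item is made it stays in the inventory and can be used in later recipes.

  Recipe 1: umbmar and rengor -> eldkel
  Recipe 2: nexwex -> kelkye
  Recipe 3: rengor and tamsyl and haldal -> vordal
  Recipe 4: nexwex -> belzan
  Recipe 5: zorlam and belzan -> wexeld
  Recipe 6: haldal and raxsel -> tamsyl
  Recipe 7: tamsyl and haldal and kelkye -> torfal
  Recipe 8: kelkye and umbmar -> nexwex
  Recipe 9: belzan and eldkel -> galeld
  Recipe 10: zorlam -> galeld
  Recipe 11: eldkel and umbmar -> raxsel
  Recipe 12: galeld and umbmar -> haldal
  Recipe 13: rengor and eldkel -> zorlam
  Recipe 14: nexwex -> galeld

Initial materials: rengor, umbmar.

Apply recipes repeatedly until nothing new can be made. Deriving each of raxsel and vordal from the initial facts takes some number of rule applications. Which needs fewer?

raxsel: Using Recipe 1, umbmar and rengor make eldkel. eldkel and umbmar -> raxsel (Recipe 11). [2 rule applications]
vordal: umbmar and rengor -> eldkel (Recipe 1). rengor and eldkel -> zorlam (Recipe 13). eldkel and umbmar -> raxsel (Recipe 11). zorlam -> galeld (Recipe 10). Using Recipe 12, galeld and umbmar make haldal. haldal and raxsel -> tamsyl (Recipe 6). Using Recipe 3, rengor, tamsyl, and haldal make vordal. [7 rule applications]
raxsel needs fewer.

raxsel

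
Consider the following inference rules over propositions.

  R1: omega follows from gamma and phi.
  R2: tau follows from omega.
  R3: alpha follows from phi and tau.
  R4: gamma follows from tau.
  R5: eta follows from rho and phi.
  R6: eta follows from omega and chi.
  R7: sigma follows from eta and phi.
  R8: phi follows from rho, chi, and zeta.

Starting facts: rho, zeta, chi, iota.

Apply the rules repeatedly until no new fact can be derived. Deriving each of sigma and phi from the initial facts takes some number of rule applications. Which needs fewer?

phi: From rho, chi, and zeta, R8 gives phi. [1 rule application]
sigma: From rho, chi, and zeta, R8 gives phi. rho and phi hold, so eta follows (R5). eta and phi hold, so sigma follows (R7). [3 rule applications]
phi needs fewer.

phi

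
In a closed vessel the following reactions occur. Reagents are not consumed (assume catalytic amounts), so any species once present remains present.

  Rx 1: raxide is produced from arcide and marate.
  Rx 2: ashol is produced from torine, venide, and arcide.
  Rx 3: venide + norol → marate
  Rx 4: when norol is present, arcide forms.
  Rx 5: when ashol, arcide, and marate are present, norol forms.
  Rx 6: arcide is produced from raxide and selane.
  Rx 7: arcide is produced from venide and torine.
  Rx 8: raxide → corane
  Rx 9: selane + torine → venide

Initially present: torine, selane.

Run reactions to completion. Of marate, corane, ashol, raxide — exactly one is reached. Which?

ashol

selane and torine present → venide forms (Rx 9).
venide and torine present → arcide forms (Rx 7).
torine, venide, and arcide present → ashol forms (Rx 2).
raxide would need arcide and marate (Rx 1), but marate never forms. marate would need venide and norol (Rx 3), but norol never forms. corane would need raxide (Rx 8), but raxide never forms.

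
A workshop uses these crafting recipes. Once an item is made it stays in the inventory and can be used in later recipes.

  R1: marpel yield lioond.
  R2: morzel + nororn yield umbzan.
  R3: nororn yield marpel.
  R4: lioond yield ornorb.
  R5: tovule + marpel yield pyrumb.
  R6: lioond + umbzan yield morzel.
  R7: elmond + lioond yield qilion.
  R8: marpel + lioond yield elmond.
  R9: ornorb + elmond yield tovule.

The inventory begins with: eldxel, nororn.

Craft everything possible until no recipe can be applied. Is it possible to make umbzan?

umbzan would need morzel and nororn (R2), but morzel is never obtained.

No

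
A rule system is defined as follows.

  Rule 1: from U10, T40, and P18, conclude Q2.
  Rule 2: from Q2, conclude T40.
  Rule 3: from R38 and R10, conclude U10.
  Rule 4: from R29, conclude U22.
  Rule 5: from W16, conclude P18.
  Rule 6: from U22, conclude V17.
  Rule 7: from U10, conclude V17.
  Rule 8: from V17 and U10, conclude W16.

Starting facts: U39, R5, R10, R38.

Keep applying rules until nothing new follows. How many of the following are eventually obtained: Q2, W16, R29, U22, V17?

From R38 and R10, Rule 3 gives U10.
From U10, Rule 7 gives V17.
From V17 and U10, Rule 8 gives W16.
Q2 would need U10, T40, and P18 (Rule 1), but T40 is never established.
W16: reached.
No rule produces R29, and it is not given.
U22 would need R29 (Rule 4), but R29 is never established.
V17: reached.
Reached: W16 and V17 — 2 of the 5.

2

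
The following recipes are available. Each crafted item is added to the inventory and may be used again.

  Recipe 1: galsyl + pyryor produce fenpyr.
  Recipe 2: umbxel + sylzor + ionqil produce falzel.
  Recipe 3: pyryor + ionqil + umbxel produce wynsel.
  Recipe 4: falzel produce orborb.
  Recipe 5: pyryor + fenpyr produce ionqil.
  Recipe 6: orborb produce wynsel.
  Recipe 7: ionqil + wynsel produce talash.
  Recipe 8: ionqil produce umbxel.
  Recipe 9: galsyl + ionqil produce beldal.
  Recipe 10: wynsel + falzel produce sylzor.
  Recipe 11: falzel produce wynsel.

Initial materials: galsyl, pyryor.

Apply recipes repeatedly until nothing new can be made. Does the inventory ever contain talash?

Yes

Using Recipe 1, galsyl and pyryor make fenpyr.
pyryor + fenpyr → ionqil (Recipe 5).
ionqil → umbxel (Recipe 8).
pyryor + ionqil + umbxel → wynsel (Recipe 3).
ionqil + wynsel → talash (Recipe 7).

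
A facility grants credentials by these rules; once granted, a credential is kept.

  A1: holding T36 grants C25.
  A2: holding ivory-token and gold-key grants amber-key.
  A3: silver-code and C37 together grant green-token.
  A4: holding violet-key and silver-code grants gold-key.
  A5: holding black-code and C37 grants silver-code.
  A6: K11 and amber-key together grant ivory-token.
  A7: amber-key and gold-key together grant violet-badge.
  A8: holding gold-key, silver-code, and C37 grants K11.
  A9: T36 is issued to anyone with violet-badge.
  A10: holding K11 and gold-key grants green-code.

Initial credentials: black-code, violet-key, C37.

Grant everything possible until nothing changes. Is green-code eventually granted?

Holding black-code and C37 grants silver-code (A5).
Holding violet-key and silver-code grants gold-key (A4).
Holding gold-key, silver-code, and C37 grants K11 (A8).
Holding K11 and gold-key grants green-code (A10).

Yes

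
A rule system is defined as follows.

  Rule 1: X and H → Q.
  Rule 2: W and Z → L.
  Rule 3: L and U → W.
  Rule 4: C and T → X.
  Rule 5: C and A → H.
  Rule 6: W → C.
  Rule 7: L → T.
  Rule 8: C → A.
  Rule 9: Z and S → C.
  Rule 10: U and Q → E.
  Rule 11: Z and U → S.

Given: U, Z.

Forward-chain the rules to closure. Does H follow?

Yes

Z and U hold, so S follows (Rule 11).
Z and S hold, so C follows (Rule 9).
C holds, so A follows (Rule 8).
C and A hold, so H follows (Rule 5).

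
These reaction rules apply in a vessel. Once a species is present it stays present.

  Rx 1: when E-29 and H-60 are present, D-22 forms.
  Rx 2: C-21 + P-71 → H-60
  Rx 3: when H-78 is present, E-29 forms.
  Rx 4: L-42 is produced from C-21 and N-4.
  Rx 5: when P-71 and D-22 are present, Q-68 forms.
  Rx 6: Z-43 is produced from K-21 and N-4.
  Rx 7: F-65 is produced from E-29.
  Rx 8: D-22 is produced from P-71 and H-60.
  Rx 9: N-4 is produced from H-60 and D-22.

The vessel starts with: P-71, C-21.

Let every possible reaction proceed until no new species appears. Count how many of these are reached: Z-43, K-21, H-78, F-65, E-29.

0

Z-43 would need K-21 and N-4 (Rx 6), but K-21 never forms.
No rule produces K-21, and it is not given.
No rule produces H-78, and it is not given.
F-65 would need E-29 (Rx 7), but E-29 never forms.
E-29 would need H-78 (Rx 3), but H-78 never forms.
None of the 5 are reached.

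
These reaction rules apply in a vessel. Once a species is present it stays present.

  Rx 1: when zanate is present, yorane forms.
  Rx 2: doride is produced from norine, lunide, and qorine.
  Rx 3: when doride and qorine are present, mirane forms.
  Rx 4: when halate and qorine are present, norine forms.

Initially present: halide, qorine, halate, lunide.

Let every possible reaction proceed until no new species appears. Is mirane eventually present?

halate and qorine present → norine forms (Rx 4).
norine, lunide, and qorine present → doride forms (Rx 2).
doride and qorine present → mirane forms (Rx 3).

Yes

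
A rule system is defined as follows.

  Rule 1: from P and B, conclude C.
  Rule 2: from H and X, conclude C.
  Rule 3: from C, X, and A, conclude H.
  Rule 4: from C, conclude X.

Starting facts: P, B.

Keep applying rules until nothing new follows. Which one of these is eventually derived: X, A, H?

X

From P and B, Rule 1 gives C.
C holds, so X follows (Rule 4).
No rule produces A, and it is not given. H would need C, X, and A (Rule 3), but A is never established.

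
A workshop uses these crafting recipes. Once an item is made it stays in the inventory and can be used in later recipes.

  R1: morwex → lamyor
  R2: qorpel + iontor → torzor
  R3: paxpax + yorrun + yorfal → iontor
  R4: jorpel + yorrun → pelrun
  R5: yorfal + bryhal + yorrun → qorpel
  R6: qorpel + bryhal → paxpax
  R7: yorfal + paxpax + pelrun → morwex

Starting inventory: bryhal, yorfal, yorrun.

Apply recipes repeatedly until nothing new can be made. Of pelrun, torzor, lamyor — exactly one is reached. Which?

yorfal + bryhal + yorrun → qorpel (R5).
Using R6, qorpel and bryhal make paxpax.
paxpax + yorrun + yorfal → iontor (R3).
Using R2, qorpel and iontor make torzor.
pelrun would need jorpel and yorrun (R4), but jorpel is never obtained. lamyor would need morwex (R1), but morwex is never obtained.

torzor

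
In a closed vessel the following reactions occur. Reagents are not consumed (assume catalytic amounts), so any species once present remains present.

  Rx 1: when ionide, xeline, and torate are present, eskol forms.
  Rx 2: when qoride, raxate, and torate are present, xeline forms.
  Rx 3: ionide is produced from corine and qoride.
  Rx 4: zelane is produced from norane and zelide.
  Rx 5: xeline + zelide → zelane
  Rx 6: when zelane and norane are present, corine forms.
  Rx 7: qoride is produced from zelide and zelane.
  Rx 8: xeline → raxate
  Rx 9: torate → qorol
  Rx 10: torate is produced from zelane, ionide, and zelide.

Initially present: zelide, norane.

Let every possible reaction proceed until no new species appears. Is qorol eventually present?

norane and zelide present → zelane forms (Rx 4).
zelane and norane present → corine forms (Rx 6).
zelide and zelane present → qoride forms (Rx 7).
corine and qoride present → ionide forms (Rx 3).
zelane, ionide, and zelide present → torate forms (Rx 10).
torate present → qorol forms (Rx 9).

Yes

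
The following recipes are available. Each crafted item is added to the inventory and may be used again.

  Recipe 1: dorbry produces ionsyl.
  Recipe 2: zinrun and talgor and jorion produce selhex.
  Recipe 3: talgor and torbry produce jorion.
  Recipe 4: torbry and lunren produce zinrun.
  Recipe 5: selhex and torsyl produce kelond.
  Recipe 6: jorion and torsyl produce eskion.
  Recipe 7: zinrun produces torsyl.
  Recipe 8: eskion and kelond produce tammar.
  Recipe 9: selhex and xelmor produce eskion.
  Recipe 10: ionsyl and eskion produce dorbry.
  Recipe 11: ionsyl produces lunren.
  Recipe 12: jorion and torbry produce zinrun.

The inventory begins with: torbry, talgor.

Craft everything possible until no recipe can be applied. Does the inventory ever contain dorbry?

dorbry would need ionsyl and eskion (Recipe 10), but ionsyl is never obtained.

No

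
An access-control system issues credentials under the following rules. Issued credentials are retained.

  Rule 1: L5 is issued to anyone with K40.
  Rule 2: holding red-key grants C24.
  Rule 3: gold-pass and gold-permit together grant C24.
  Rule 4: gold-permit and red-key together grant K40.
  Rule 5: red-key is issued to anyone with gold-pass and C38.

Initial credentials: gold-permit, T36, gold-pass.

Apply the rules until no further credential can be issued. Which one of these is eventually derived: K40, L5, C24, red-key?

Holding gold-pass and gold-permit grants C24 (Rule 3).
L5 would need K40 (Rule 1), but K40 is never granted. red-key would need gold-pass and C38 (Rule 5), but C38 is never granted. K40 would need gold-permit and red-key (Rule 4), but red-key is never granted.

C24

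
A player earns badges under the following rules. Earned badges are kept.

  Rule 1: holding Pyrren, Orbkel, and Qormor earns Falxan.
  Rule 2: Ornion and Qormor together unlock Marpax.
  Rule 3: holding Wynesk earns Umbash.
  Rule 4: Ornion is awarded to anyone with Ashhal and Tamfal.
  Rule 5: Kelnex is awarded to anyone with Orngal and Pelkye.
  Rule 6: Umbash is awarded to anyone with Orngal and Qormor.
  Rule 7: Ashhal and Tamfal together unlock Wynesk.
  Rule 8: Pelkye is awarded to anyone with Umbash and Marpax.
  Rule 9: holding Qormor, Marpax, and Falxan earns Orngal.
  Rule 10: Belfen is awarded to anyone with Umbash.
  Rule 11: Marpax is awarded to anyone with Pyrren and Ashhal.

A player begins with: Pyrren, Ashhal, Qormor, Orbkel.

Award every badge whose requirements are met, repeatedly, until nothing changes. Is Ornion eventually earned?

Ornion would need Ashhal and Tamfal (Rule 4), but Tamfal is never earned.

No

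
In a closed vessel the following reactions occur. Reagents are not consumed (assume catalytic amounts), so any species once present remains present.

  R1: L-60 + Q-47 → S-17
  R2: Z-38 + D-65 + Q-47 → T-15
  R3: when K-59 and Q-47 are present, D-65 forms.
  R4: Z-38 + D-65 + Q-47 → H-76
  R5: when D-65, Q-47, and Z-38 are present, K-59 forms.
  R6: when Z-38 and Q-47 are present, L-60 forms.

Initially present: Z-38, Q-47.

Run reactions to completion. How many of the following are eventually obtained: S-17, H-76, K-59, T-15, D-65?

1

Z-38 and Q-47 present → L-60 forms (R6).
L-60 and Q-47 present → S-17 forms (R1).
S-17: reached.
H-76 would need Z-38, D-65, and Q-47 (R4), but D-65 never forms.
K-59 would need D-65, Q-47, and Z-38 (R5), but D-65 never forms.
T-15 would need Z-38, D-65, and Q-47 (R2), but D-65 never forms.
D-65 would need K-59 and Q-47 (R3), but K-59 never forms.
Reached: S-17 — 1 of the 5.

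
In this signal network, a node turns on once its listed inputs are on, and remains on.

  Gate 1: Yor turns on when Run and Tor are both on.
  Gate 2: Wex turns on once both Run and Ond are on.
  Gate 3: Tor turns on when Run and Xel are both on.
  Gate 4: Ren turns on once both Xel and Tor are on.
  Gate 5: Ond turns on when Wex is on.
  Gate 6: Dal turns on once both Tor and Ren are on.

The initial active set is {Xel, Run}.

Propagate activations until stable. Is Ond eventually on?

No

Ond would need Wex (Gate 5), but Wex never turns on.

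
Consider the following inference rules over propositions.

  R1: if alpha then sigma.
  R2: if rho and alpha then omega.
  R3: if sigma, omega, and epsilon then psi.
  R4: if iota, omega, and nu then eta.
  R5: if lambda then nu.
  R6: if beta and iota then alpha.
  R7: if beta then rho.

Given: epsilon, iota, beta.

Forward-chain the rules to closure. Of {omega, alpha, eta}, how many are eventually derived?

beta and iota hold, so alpha follows (R6).
From beta, R7 gives rho.
From rho and alpha, R2 gives omega.
omega: reached.
alpha: reached.
eta would need iota, omega, and nu (R4), but nu is never established.
Reached: omega and alpha — 2 of the 3.

2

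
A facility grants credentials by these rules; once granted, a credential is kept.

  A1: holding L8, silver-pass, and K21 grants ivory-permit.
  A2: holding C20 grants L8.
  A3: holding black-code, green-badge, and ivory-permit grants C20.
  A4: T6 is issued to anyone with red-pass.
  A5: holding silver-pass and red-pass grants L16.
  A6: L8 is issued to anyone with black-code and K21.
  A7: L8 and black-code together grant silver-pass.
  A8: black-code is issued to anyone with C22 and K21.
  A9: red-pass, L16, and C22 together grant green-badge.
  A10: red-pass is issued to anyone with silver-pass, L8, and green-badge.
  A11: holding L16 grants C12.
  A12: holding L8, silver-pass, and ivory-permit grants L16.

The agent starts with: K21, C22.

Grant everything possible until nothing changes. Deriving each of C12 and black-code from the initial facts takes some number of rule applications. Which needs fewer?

black-code

black-code: Holding C22 and K21 grants black-code (A8). [1 rule application]
C12: Holding C22 and K21 grants black-code (A8). Holding black-code and K21 grants L8 (A6). Holding L8 and black-code grants silver-pass (A7). Holding L8, silver-pass, and K21 grants ivory-permit (A1). Holding L8, silver-pass, and ivory-permit grants L16 (A12). Holding L16 grants C12 (A11). [6 rule applications]
black-code needs fewer.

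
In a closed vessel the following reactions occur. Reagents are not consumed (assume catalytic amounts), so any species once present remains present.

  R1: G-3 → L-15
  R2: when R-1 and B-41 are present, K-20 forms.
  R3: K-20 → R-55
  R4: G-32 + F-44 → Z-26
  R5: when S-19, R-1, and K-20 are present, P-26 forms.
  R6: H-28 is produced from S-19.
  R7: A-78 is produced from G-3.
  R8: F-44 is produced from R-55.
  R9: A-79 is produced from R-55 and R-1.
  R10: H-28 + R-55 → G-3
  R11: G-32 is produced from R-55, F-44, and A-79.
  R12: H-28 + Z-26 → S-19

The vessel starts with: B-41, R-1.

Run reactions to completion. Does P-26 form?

No

P-26 would need S-19, R-1, and K-20 (R5), but S-19 never forms.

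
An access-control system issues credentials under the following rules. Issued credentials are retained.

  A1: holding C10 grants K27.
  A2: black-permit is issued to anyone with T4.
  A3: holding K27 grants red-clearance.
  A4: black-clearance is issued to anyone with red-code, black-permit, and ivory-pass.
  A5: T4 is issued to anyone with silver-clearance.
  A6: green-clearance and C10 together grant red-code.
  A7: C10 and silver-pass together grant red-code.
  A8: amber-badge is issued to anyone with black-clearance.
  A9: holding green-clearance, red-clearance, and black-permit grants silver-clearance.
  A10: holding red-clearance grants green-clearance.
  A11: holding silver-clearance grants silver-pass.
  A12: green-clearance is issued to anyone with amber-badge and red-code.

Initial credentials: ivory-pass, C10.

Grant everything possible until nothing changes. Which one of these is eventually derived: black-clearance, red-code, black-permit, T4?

red-code

Holding C10 grants K27 (A1).
Holding K27 grants red-clearance (A3).
Holding red-clearance grants green-clearance (A10).
Holding green-clearance and C10 grants red-code (A6).
T4 would need silver-clearance (A5), but silver-clearance is never granted. black-permit would need T4 (A2), but T4 is never granted. black-clearance would need red-code, black-permit, and ivory-pass (A4), but black-permit is never granted.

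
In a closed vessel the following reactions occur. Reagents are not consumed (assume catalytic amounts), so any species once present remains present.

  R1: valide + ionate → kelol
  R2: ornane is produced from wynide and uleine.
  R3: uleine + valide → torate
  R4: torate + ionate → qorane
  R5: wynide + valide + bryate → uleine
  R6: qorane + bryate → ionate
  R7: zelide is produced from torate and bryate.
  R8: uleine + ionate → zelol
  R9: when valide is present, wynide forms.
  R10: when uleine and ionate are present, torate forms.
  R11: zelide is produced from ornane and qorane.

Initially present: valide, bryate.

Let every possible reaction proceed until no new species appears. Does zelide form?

Yes

valide present → wynide forms (R9).
wynide, valide, and bryate present → uleine forms (R5).
uleine and valide present → torate forms (R3).
torate and bryate present → zelide forms (R7).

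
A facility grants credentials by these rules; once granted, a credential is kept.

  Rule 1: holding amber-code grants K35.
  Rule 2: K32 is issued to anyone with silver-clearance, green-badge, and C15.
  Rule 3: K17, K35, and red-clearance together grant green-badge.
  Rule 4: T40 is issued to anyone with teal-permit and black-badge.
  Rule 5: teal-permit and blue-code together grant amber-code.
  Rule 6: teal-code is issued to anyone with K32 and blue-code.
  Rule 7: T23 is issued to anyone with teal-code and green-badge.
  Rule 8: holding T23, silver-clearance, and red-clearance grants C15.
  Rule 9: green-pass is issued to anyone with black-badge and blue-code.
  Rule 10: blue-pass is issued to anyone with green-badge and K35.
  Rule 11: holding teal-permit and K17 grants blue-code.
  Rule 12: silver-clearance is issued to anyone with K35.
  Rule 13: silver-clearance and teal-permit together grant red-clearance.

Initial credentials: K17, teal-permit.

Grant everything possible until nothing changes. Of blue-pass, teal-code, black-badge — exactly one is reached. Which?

blue-pass

Holding teal-permit and K17 grants blue-code (Rule 11).
Holding teal-permit and blue-code grants amber-code (Rule 5).
Holding amber-code grants K35 (Rule 1).
Holding K35 grants silver-clearance (Rule 12).
Holding silver-clearance and teal-permit grants red-clearance (Rule 13).
Holding K17, K35, and red-clearance grants green-badge (Rule 3).
Holding green-badge and K35 grants blue-pass (Rule 10).
No rule produces black-badge, and it is not given. teal-code would need K32 and blue-code (Rule 6), but K32 is never granted.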